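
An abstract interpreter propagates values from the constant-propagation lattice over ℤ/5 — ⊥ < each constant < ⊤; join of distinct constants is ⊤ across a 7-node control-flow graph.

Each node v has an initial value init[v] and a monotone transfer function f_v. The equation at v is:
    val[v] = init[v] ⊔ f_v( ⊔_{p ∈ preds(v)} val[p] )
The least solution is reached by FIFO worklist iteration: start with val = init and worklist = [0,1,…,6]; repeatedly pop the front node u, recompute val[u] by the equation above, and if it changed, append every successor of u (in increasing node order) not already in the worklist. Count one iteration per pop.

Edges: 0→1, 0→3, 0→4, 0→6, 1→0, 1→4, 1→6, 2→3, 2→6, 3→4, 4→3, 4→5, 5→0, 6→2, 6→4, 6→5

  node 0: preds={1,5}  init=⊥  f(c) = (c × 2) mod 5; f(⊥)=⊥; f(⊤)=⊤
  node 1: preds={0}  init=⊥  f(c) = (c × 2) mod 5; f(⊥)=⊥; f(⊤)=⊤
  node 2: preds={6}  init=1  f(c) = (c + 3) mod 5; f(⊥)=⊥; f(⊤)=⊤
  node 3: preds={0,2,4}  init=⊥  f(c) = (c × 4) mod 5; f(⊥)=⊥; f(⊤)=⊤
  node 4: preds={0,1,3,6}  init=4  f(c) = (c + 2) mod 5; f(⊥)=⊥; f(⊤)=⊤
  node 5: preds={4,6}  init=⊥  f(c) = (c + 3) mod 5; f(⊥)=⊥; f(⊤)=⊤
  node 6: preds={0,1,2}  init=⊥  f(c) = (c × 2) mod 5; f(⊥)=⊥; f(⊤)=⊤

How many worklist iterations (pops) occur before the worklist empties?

Worklist (19 pops):
  #1 pop 0: in=⊥ → ⊥ (no change)
  #2 pop 1: in=⊥ → ⊥ (no change)
  #3 pop 2: in=⊥ → 1 (no change)
  #4 pop 3: in=⊤ → ⊤ (was ⊥); enqueue []
  #5 pop 4: in=⊤ → ⊤ (was 4); enqueue [3]
  #6 pop 5: in=⊤ → ⊤ (was ⊥); enqueue [0]
  #7 pop 6: in=1 → 2 (was ⊥); enqueue [2,4,5]
  #8 pop 3: in=⊤ → ⊤ (no change)
  #9 pop 0: in=⊤ → ⊤ (was ⊥); enqueue [1,3,6]
  #10 pop 2: in=2 → ⊤ (was 1); enqueue []
  #11 pop 4: in=⊤ → ⊤ (no change)
  #12 pop 5: in=⊤ → ⊤ (no change)
  #13 pop 1: in=⊤ → ⊤ (was ⊥); enqueue [0,4]
  #14 pop 3: in=⊤ → ⊤ (no change)
  #15 pop 6: in=⊤ → ⊤ (was 2); enqueue [2,5]
  #16 pop 0: in=⊤ → ⊤ (no change)
  #17 pop 4: in=⊤ → ⊤ (no change)
  #18 pop 2: in=⊤ → ⊤ (no change)
  #19 pop 5: in=⊤ → ⊤ (no change)

Fixpoint:
  val[0] = ⊤
  val[1] = ⊤
  val[2] = ⊤
  val[3] = ⊤
  val[4] = ⊤
  val[5] = ⊤
  val[6] = ⊤

19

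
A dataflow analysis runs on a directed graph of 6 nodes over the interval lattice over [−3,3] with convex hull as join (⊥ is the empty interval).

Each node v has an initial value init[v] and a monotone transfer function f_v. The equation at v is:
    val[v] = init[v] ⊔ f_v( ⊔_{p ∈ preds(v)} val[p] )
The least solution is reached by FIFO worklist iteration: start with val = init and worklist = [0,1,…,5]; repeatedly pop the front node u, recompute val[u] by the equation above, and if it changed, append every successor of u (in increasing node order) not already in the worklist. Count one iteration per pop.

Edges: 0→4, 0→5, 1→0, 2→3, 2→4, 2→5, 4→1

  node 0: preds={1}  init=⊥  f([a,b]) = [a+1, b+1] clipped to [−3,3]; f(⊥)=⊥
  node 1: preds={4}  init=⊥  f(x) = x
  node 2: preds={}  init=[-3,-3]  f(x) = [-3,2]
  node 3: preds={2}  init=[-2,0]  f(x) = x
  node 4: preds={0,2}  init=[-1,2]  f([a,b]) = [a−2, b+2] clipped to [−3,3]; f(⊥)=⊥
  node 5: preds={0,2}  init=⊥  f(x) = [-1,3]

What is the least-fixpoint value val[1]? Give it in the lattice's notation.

[-3,3]

Worklist (13 pops):
  #1 pop 0: in=⊥ → ⊥ (no change)
  #2 pop 1: in=[-1,2] → [-1,2] (was ⊥); enqueue [0]
  #3 pop 2: in=⊥ → [-3,2] (was [-3,-3]); enqueue []
  #4 pop 3: in=[-3,2] → [-3,2] (was [-2,0]); enqueue []
  #5 pop 4: in=[-3,2] → [-3,3] (was [-1,2]); enqueue [1]
  #6 pop 5: in=[-3,2] → [-1,3] (was ⊥); enqueue []
  #7 pop 0: in=[-1,2] → [0,3] (was ⊥); enqueue [4,5]
  #8 pop 1: in=[-3,3] → [-3,3] (was [-1,2]); enqueue [0]
  #9 pop 4: in=[-3,3] → [-3,3] (no change)
  #10 pop 5: in=[-3,3] → [-1,3] (no change)
  #11 pop 0: in=[-3,3] → [-2,3] (was [0,3]); enqueue [4,5]
  #12 pop 4: in=[-3,3] → [-3,3] (no change)
  #13 pop 5: in=[-3,3] → [-1,3] (no change)

Fixpoint:
  val[0] = [-2,3]
  val[1] = [-3,3]
  val[2] = [-3,2]
  val[3] = [-3,2]
  val[4] = [-3,3]
  val[5] = [-1,3]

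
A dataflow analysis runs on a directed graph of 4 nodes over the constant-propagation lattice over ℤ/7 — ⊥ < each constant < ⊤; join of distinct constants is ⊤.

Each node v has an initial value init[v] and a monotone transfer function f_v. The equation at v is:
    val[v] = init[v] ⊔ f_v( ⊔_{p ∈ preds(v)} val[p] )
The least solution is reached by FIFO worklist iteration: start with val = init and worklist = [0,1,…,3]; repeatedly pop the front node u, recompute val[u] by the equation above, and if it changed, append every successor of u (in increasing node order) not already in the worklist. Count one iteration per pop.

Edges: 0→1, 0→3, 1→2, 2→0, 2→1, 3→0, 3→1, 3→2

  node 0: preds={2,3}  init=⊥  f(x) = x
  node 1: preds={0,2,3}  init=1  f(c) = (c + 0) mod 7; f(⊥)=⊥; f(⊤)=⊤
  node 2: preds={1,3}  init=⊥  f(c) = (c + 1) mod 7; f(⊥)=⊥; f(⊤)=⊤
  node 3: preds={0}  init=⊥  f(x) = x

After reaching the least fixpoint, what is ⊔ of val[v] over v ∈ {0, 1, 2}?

⊤

Trace (14 dequeues):
  [1] u=0 | in ⊥ | out ⊥ | ==
  [2] u=1 | in ⊥ | out 1 | ==
  [3] u=2 | in 1 | out 2 | prev ⊥ | push {0,1}
  [4] u=3 | in ⊥ | out ⊥ | ==
  [5] u=0 | in 2 | out 2 | prev ⊥ | push {3}
  [6] u=1 | in 2 | out ⊤ | prev 1 | push {2}
  [7] u=3 | in 2 | out 2 | prev ⊥ | push {0,1}
  [8] u=2 | in ⊤ | out ⊤ | prev 2 | push {}
  [9] u=0 | in ⊤ | out ⊤ | prev 2 | push {3}
  [10] u=1 | in ⊤ | out ⊤ | ==
  [11] u=3 | in ⊤ | out ⊤ | prev 2 | push {0,1,2}
  [12] u=0 | in ⊤ | out ⊤ | ==
  [13] u=1 | in ⊤ | out ⊤ | ==
  [14] u=2 | in ⊤ | out ⊤ | ==

Converged values:
  [0] ⊤
  [1] ⊤
  [2] ⊤
  [3] ⊤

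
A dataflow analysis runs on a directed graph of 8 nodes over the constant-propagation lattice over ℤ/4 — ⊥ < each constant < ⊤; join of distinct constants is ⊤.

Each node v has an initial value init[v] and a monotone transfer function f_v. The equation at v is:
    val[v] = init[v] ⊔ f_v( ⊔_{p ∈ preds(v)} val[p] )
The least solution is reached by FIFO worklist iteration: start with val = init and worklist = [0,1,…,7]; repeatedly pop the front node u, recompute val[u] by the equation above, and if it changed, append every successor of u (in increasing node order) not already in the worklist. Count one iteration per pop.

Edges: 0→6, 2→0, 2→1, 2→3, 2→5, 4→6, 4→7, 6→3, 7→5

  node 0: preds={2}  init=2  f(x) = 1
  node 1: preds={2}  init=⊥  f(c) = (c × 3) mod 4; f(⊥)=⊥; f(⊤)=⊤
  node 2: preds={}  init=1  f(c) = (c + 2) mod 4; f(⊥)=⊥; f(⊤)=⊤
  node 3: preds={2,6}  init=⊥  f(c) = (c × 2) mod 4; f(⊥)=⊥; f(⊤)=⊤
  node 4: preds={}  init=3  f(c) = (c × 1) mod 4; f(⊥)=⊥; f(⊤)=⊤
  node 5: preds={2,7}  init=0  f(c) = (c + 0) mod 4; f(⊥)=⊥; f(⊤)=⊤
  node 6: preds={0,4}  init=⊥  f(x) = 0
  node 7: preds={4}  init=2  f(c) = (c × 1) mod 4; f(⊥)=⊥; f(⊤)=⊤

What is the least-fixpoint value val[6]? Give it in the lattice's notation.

Trace (10 dequeues):
  [1] u=0 | in 1 | out ⊤ | prev 2 | push {}
  [2] u=1 | in 1 | out 3 | prev ⊥ | push {}
  [3] u=2 | in ⊥ | out 1 | ==
  [4] u=3 | in 1 | out 2 | prev ⊥ | push {}
  [5] u=4 | in ⊥ | out 3 | ==
  [6] u=5 | in ⊤ | out ⊤ | prev 0 | push {}
  [7] u=6 | in ⊤ | out 0 | prev ⊥ | push {3}
  [8] u=7 | in 3 | out ⊤ | prev 2 | push {5}
  [9] u=3 | in ⊤ | out ⊤ | prev 2 | push {}
  [10] u=5 | in ⊤ | out ⊤ | ==

Converged values:
  [0] ⊤
  [1] 3
  [2] 1
  [3] ⊤
  [4] 3
  [5] ⊤
  [6] 0
  [7] ⊤

0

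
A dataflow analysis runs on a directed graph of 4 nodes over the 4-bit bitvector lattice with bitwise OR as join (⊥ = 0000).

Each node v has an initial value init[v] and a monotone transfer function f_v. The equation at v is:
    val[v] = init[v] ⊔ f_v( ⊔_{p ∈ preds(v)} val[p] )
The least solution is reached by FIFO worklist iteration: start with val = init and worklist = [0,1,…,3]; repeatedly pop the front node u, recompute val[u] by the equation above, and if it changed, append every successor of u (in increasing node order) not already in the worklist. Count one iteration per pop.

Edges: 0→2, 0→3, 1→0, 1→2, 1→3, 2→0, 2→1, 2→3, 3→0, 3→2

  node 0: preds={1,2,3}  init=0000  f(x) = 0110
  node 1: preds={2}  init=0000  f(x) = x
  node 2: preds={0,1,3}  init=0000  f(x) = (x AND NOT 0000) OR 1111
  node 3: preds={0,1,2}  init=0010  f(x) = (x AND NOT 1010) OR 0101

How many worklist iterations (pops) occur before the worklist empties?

Worklist (9 pops):
  #1 pop 0: in=0010 → 0110 (was 0000); enqueue []
  #2 pop 1: in=0000 → 0000 (no change)
  #3 pop 2: in=0110 → 1111 (was 0000); enqueue [0,1]
  #4 pop 3: in=1111 → 0111 (was 0010); enqueue [2]
  #5 pop 0: in=1111 → 0110 (no change)
  #6 pop 1: in=1111 → 1111 (was 0000); enqueue [0,3]
  #7 pop 2: in=1111 → 1111 (no change)
  #8 pop 0: in=1111 → 0110 (no change)
  #9 pop 3: in=1111 → 0111 (no change)

Fixpoint:
  val[0] = 0110
  val[1] = 1111
  val[2] = 1111
  val[3] = 0111

9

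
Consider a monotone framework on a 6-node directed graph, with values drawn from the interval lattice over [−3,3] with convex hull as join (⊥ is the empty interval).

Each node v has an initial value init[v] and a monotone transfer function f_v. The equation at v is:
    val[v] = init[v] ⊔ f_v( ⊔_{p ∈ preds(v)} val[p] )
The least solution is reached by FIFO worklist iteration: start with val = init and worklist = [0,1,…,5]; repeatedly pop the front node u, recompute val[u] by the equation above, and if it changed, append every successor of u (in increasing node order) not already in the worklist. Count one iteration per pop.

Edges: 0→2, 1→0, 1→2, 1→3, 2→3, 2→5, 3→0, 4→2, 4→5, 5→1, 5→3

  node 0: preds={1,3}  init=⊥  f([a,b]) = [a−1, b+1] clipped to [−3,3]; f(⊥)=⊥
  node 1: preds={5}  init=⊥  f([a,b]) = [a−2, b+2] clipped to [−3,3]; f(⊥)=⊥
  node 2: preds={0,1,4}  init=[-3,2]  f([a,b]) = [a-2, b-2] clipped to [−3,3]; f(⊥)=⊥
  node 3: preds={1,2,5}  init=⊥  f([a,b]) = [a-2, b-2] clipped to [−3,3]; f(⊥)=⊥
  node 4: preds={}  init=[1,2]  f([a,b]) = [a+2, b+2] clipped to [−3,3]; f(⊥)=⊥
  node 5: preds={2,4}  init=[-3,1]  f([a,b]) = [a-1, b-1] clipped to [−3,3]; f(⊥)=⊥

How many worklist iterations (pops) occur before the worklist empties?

Iteration log — 8 steps:
  step 1. node 0  ⊔preds=⊥  new=⊥  stable
  step 2. node 1  ⊔preds=[-3,1]  new=[-3,3]  old=⊥  +wl: 0
  step 3. node 2  ⊔preds=[-3,3]  new=[-3,2]  stable
  step 4. node 3  ⊔preds=[-3,3]  new=[-3,1]  old=⊥  +wl: 
  step 5. node 4  ⊔preds=⊥  new=[1,2]  stable
  step 6. node 5  ⊔preds=[-3,2]  new=[-3,1]  stable
  step 7. node 0  ⊔preds=[-3,3]  new=[-3,3]  old=⊥  +wl: 2
  step 8. node 2  ⊔preds=[-3,3]  new=[-3,2]  stable

Least fixpoint reached:
  node 0: [-3,3]
  node 1: [-3,3]
  node 2: [-3,2]
  node 3: [-3,1]
  node 4: [1,2]
  node 5: [-3,1]

8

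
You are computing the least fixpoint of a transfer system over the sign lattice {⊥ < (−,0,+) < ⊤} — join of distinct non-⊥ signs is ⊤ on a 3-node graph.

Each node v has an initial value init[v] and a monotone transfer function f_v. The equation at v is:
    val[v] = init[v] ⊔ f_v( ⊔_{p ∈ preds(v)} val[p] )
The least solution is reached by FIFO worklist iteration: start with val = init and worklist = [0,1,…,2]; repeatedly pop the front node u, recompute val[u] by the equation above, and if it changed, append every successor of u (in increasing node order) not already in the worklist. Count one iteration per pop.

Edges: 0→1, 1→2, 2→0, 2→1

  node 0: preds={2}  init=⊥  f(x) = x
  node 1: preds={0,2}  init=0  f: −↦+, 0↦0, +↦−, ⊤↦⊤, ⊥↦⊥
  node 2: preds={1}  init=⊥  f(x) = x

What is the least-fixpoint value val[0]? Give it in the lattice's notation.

0

Worklist (5 pops):
  #1 pop 0: in=⊥ → ⊥ (no change)
  #2 pop 1: in=⊥ → 0 (no change)
  #3 pop 2: in=0 → 0 (was ⊥); enqueue [0,1]
  #4 pop 0: in=0 → 0 (was ⊥); enqueue []
  #5 pop 1: in=0 → 0 (no change)

Fixpoint:
  val[0] = 0
  val[1] = 0
  val[2] = 0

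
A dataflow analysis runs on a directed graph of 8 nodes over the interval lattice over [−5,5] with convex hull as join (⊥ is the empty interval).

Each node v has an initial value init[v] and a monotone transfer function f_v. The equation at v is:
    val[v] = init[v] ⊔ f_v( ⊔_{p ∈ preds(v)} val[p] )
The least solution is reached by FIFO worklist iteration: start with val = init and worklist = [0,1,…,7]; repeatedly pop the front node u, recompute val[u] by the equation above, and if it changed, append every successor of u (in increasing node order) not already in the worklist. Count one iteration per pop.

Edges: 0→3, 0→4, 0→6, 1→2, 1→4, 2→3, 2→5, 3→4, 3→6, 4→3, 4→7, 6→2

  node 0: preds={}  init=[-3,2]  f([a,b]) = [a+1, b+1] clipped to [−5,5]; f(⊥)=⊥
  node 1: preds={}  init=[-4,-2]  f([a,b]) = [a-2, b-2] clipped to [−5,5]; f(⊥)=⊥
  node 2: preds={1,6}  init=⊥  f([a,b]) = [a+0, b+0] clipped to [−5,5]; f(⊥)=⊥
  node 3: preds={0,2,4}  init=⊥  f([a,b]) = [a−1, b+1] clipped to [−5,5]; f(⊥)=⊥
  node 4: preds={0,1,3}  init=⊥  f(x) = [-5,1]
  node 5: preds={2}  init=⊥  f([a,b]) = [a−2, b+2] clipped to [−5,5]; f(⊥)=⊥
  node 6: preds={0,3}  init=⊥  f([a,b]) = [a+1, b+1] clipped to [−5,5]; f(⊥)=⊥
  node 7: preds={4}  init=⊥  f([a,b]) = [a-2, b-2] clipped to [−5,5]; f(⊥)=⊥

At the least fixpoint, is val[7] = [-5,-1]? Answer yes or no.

yes

Worklist (17 pops):
  #1 pop 0: in=⊥ → [-3,2] (no change)
  #2 pop 1: in=⊥ → [-4,-2] (no change)
  #3 pop 2: in=[-4,-2] → [-4,-2] (was ⊥); enqueue []
  #4 pop 3: in=[-4,2] → [-5,3] (was ⊥); enqueue []
  #5 pop 4: in=[-5,3] → [-5,1] (was ⊥); enqueue [3]
  #6 pop 5: in=[-4,-2] → [-5,0] (was ⊥); enqueue []
  #7 pop 6: in=[-5,3] → [-4,4] (was ⊥); enqueue [2]
  #8 pop 7: in=[-5,1] → [-5,-1] (was ⊥); enqueue []
  #9 pop 3: in=[-5,2] → [-5,3] (no change)
  #10 pop 2: in=[-4,4] → [-4,4] (was [-4,-2]); enqueue [3,5]
  #11 pop 3: in=[-5,4] → [-5,5] (was [-5,3]); enqueue [4,6]
  #12 pop 5: in=[-4,4] → [-5,5] (was [-5,0]); enqueue []
  #13 pop 4: in=[-5,5] → [-5,1] (no change)
  #14 pop 6: in=[-5,5] → [-4,5] (was [-4,4]); enqueue [2]
  #15 pop 2: in=[-4,5] → [-4,5] (was [-4,4]); enqueue [3,5]
  #16 pop 3: in=[-5,5] → [-5,5] (no change)
  #17 pop 5: in=[-4,5] → [-5,5] (no change)

Fixpoint:
  val[0] = [-3,2]
  val[1] = [-4,-2]
  val[2] = [-4,5]
  val[3] = [-5,5]
  val[4] = [-5,1]
  val[5] = [-5,5]
  val[6] = [-4,5]
  val[7] = [-5,-1]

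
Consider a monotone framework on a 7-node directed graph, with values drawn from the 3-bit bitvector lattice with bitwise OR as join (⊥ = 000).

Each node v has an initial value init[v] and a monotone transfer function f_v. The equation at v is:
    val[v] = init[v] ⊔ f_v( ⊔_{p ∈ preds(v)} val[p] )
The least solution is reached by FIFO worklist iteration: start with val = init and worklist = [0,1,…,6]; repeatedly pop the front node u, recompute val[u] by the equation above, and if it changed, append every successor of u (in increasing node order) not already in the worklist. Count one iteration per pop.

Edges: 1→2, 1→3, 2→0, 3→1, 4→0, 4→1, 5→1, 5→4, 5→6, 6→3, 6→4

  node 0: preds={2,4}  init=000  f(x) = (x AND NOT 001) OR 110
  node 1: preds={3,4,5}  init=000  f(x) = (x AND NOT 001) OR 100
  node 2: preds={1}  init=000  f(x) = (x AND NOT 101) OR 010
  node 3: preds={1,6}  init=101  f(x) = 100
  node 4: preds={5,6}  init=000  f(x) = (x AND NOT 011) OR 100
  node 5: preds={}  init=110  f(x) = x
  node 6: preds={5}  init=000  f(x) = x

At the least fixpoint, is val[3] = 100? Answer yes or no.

Trace (11 dequeues):
  [1] u=0 | in 000 | out 110 | prev 000 | push {}
  [2] u=1 | in 111 | out 110 | prev 000 | push {}
  [3] u=2 | in 110 | out 010 | prev 000 | push {0}
  [4] u=3 | in 110 | out 101 | ==
  [5] u=4 | in 110 | out 100 | prev 000 | push {1}
  [6] u=5 | in 000 | out 110 | ==
  [7] u=6 | in 110 | out 110 | prev 000 | push {3,4}
  [8] u=0 | in 110 | out 110 | ==
  [9] u=1 | in 111 | out 110 | ==
  [10] u=3 | in 110 | out 101 | ==
  [11] u=4 | in 110 | out 100 | ==

Converged values:
  [0] 110
  [1] 110
  [2] 010
  [3] 101
  [4] 100
  [5] 110
  [6] 110

no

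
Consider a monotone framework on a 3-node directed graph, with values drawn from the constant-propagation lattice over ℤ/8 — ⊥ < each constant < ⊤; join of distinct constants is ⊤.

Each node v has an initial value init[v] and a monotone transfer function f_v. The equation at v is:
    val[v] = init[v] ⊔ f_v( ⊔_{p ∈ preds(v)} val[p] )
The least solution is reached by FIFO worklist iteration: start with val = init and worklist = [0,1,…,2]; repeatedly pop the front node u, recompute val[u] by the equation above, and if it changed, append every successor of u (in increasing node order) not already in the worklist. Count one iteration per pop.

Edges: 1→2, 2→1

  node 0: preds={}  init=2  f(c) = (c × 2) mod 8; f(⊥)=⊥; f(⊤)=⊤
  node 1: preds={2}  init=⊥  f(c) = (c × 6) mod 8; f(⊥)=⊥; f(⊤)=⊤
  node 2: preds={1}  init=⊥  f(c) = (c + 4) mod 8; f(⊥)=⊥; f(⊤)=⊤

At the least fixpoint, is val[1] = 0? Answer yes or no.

no

Worklist (3 pops):
  #1 pop 0: in=⊥ → 2 (no change)
  #2 pop 1: in=⊥ → ⊥ (no change)
  #3 pop 2: in=⊥ → ⊥ (no change)

Fixpoint:
  val[0] = 2
  val[1] = ⊥
  val[2] = ⊥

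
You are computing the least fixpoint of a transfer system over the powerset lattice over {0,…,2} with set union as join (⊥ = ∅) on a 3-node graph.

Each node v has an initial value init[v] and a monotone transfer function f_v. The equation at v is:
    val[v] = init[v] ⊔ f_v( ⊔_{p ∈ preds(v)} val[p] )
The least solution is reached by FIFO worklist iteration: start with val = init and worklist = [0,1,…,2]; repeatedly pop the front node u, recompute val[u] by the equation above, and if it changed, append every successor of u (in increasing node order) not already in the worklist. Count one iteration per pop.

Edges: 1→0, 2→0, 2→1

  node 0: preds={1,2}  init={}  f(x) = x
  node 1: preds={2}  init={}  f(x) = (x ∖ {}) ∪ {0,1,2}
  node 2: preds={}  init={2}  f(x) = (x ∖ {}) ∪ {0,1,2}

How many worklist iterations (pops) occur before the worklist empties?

Trace (5 dequeues):
  [1] u=0 | in {2} | out {2} | prev {} | push {}
  [2] u=1 | in {2} | out {0,1,2} | prev {} | push {0}
  [3] u=2 | in {} | out {0,1,2} | prev {2} | push {1}
  [4] u=0 | in {0,1,2} | out {0,1,2} | prev {2} | push {}
  [5] u=1 | in {0,1,2} | out {0,1,2} | ==

Converged values:
  [0] {0,1,2}
  [1] {0,1,2}
  [2] {0,1,2}

5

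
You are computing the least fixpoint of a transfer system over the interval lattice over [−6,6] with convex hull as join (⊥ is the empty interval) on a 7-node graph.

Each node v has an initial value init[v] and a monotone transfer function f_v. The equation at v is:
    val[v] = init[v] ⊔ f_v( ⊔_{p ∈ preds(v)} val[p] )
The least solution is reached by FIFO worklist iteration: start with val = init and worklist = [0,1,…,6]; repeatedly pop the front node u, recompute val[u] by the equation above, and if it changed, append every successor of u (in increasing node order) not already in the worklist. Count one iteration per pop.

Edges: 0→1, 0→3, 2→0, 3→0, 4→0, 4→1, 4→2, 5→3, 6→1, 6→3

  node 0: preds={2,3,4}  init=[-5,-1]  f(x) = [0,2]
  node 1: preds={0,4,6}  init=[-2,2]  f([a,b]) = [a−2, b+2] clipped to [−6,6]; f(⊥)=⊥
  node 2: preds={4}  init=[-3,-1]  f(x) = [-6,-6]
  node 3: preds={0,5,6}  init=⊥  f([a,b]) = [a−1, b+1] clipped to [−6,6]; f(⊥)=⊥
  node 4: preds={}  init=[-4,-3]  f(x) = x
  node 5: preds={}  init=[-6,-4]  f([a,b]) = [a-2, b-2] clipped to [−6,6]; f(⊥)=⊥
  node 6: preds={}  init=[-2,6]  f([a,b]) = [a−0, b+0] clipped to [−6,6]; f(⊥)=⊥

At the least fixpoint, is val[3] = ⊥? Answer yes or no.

no

Trace (8 dequeues):
  [1] u=0 | in [-4,-1] | out [-5,2] | prev [-5,-1] | push {}
  [2] u=1 | in [-5,6] | out [-6,6] | prev [-2,2] | push {}
  [3] u=2 | in [-4,-3] | out [-6,-1] | prev [-3,-1] | push {0}
  [4] u=3 | in [-6,6] | out [-6,6] | prev ⊥ | push {}
  [5] u=4 | in ⊥ | out [-4,-3] | ==
  [6] u=5 | in ⊥ | out [-6,-4] | ==
  [7] u=6 | in ⊥ | out [-2,6] | ==
  [8] u=0 | in [-6,6] | out [-5,2] | ==

Converged values:
  [0] [-5,2]
  [1] [-6,6]
  [2] [-6,-1]
  [3] [-6,6]
  [4] [-4,-3]
  [5] [-6,-4]
  [6] [-2,6]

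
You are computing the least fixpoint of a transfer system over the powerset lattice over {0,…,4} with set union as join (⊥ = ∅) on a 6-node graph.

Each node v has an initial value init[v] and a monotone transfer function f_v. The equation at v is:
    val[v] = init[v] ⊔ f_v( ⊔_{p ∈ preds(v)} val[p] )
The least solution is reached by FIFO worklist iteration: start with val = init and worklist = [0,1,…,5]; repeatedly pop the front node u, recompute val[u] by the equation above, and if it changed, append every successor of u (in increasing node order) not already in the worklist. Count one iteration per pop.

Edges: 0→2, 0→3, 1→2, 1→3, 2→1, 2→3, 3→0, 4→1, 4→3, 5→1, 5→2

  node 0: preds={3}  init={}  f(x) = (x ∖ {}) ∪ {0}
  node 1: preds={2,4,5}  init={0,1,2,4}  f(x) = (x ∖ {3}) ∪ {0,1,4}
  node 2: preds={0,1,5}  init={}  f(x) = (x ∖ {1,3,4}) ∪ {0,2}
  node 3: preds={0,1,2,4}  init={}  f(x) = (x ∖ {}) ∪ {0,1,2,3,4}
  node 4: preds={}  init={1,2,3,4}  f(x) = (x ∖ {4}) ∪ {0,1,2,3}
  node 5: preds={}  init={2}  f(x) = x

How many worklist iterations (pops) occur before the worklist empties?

10

Worklist (10 pops):
  #1 pop 0: in={} → {0} (was {}); enqueue []
  #2 pop 1: in={1,2,3,4} → {0,1,2,4} (no change)
  #3 pop 2: in={0,1,2,4} → {0,2} (was {}); enqueue [1]
  #4 pop 3: in={0,1,2,3,4} → {0,1,2,3,4} (was {}); enqueue [0]
  #5 pop 4: in={} → {0,1,2,3,4} (was {1,2,3,4}); enqueue [3]
  #6 pop 5: in={} → {2} (no change)
  #7 pop 1: in={0,1,2,3,4} → {0,1,2,4} (no change)
  #8 pop 0: in={0,1,2,3,4} → {0,1,2,3,4} (was {0}); enqueue [2]
  #9 pop 3: in={0,1,2,3,4} → {0,1,2,3,4} (no change)
  #10 pop 2: in={0,1,2,3,4} → {0,2} (no change)

Fixpoint:
  val[0] = {0,1,2,3,4}
  val[1] = {0,1,2,4}
  val[2] = {0,2}
  val[3] = {0,1,2,3,4}
  val[4] = {0,1,2,3,4}
  val[5] = {2}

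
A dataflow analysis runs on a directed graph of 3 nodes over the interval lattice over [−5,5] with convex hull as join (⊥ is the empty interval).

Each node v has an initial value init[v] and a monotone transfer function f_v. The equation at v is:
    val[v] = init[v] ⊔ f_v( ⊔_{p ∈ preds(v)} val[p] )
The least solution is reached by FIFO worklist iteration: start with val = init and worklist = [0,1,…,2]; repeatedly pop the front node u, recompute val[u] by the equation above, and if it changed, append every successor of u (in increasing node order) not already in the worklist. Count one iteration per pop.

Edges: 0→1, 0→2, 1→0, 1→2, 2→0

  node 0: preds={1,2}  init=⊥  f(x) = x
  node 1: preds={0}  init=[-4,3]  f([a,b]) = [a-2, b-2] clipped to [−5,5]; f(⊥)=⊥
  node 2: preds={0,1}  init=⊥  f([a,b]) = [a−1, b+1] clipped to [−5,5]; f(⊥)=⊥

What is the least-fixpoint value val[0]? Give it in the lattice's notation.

[-5,5]

Trace (9 dequeues):
  [1] u=0 | in [-4,3] | out [-4,3] | prev ⊥ | push {}
  [2] u=1 | in [-4,3] | out [-5,3] | prev [-4,3] | push {0}
  [3] u=2 | in [-5,3] | out [-5,4] | prev ⊥ | push {}
  [4] u=0 | in [-5,4] | out [-5,4] | prev [-4,3] | push {1,2}
  [5] u=1 | in [-5,4] | out [-5,3] | ==
  [6] u=2 | in [-5,4] | out [-5,5] | prev [-5,4] | push {0}
  [7] u=0 | in [-5,5] | out [-5,5] | prev [-5,4] | push {1,2}
  [8] u=1 | in [-5,5] | out [-5,3] | ==
  [9] u=2 | in [-5,5] | out [-5,5] | ==

Converged values:
  [0] [-5,5]
  [1] [-5,3]
  [2] [-5,5]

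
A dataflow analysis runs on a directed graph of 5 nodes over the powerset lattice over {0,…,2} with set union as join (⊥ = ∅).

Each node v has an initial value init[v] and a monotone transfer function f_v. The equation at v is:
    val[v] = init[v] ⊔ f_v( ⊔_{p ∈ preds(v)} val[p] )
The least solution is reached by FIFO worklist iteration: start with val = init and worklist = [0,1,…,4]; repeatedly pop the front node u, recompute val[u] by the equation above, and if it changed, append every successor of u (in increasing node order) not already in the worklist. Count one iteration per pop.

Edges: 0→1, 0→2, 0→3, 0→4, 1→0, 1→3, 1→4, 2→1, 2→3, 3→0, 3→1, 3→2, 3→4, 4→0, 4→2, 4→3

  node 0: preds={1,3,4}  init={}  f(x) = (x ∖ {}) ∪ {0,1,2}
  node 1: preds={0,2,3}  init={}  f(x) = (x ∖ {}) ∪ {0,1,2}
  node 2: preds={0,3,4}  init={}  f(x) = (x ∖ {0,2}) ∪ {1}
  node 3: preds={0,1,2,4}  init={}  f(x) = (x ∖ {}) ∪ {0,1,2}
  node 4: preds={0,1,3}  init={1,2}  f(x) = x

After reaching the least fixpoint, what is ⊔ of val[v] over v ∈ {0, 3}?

{0,1,2}

Trace (9 dequeues):
  [1] u=0 | in {1,2} | out {0,1,2} | prev {} | push {}
  [2] u=1 | in {0,1,2} | out {0,1,2} | prev {} | push {0}
  [3] u=2 | in {0,1,2} | out {1} | prev {} | push {1}
  [4] u=3 | in {0,1,2} | out {0,1,2} | prev {} | push {2}
  [5] u=4 | in {0,1,2} | out {0,1,2} | prev {1,2} | push {3}
  [6] u=0 | in {0,1,2} | out {0,1,2} | ==
  [7] u=1 | in {0,1,2} | out {0,1,2} | ==
  [8] u=2 | in {0,1,2} | out {1} | ==
  [9] u=3 | in {0,1,2} | out {0,1,2} | ==

Converged values:
  [0] {0,1,2}
  [1] {0,1,2}
  [2] {1}
  [3] {0,1,2}
  [4] {0,1,2}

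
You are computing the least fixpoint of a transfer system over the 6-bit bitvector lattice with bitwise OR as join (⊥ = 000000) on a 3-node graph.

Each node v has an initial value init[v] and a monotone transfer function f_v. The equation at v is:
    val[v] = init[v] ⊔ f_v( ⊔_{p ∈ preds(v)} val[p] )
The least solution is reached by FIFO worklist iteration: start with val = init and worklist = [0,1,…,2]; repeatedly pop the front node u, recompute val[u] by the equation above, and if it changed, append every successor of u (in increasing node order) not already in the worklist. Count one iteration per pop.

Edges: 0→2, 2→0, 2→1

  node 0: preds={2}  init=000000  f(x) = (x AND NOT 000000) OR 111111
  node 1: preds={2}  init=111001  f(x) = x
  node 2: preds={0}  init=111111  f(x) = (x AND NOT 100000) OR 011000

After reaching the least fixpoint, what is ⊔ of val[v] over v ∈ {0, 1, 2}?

Iteration log — 3 steps:
  step 1. node 0  ⊔preds=111111  new=111111  old=000000  +wl: 
  step 2. node 1  ⊔preds=111111  new=111111  old=111001  +wl: 
  step 3. node 2  ⊔preds=111111  new=111111  stable

Least fixpoint reached:
  node 0: 111111
  node 1: 111111
  node 2: 111111

111111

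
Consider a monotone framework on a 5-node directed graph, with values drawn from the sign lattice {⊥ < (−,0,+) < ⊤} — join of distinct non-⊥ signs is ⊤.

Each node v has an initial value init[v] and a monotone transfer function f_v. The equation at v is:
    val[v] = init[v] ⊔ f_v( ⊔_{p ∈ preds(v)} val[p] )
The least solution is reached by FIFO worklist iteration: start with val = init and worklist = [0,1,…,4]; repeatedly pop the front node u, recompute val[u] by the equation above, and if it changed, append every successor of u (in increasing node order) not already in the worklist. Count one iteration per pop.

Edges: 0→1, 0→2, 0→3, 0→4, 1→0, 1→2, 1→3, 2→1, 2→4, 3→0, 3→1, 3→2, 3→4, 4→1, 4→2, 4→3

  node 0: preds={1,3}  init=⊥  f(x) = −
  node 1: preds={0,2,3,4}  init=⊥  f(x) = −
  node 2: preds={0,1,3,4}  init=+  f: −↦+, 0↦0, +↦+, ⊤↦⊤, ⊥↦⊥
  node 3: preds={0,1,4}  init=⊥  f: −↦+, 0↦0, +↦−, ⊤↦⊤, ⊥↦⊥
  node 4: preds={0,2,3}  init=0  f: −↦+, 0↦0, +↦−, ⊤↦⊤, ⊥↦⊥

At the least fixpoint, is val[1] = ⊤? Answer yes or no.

Worklist (9 pops):
  #1 pop 0: in=⊥ → − (was ⊥); enqueue []
  #2 pop 1: in=⊤ → − (was ⊥); enqueue [0]
  #3 pop 2: in=⊤ → ⊤ (was +); enqueue [1]
  #4 pop 3: in=⊤ → ⊤ (was ⊥); enqueue [2]
  #5 pop 4: in=⊤ → ⊤ (was 0); enqueue [3]
  #6 pop 0: in=⊤ → − (no change)
  #7 pop 1: in=⊤ → − (no change)
  #8 pop 2: in=⊤ → ⊤ (no change)
  #9 pop 3: in=⊤ → ⊤ (no change)

Fixpoint:
  val[0] = −
  val[1] = −
  val[2] = ⊤
  val[3] = ⊤
  val[4] = ⊤

no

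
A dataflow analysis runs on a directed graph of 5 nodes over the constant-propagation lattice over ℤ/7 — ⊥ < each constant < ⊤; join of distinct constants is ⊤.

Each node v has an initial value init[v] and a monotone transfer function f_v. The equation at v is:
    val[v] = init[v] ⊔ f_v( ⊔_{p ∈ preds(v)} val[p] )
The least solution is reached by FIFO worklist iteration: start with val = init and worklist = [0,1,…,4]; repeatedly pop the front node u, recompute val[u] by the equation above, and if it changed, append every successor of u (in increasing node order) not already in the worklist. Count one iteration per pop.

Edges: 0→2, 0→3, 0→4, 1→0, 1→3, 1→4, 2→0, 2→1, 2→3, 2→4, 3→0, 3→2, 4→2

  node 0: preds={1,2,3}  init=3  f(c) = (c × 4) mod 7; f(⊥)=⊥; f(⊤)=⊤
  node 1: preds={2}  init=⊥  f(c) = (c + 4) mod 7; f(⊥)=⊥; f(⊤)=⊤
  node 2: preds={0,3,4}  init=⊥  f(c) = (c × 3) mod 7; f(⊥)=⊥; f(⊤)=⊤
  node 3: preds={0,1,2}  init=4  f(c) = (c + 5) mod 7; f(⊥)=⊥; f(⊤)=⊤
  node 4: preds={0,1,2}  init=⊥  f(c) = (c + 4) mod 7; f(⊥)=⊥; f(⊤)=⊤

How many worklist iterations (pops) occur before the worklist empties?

11

Worklist (11 pops):
  #1 pop 0: in=4 → ⊤ (was 3); enqueue []
  #2 pop 1: in=⊥ → ⊥ (no change)
  #3 pop 2: in=⊤ → ⊤ (was ⊥); enqueue [0,1]
  #4 pop 3: in=⊤ → ⊤ (was 4); enqueue [2]
  #5 pop 4: in=⊤ → ⊤ (was ⊥); enqueue []
  #6 pop 0: in=⊤ → ⊤ (no change)
  #7 pop 1: in=⊤ → ⊤ (was ⊥); enqueue [0,3,4]
  #8 pop 2: in=⊤ → ⊤ (no change)
  #9 pop 0: in=⊤ → ⊤ (no change)
  #10 pop 3: in=⊤ → ⊤ (no change)
  #11 pop 4: in=⊤ → ⊤ (no change)

Fixpoint:
  val[0] = ⊤
  val[1] = ⊤
  val[2] = ⊤
  val[3] = ⊤
  val[4] = ⊤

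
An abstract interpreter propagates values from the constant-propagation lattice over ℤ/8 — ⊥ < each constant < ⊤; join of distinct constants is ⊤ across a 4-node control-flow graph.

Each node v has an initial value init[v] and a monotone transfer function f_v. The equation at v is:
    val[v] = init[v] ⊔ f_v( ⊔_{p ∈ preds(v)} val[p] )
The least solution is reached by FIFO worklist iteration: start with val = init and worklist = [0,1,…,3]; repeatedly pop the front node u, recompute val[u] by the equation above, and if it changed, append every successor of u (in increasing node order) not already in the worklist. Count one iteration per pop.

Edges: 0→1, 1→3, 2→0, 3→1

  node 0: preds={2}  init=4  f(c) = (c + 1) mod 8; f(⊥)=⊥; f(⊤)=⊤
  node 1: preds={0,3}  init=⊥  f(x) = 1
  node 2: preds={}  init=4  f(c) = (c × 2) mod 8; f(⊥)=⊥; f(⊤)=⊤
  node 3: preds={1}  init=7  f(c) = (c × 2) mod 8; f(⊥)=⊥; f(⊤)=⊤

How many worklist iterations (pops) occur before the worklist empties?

Trace (5 dequeues):
  [1] u=0 | in 4 | out ⊤ | prev 4 | push {}
  [2] u=1 | in ⊤ | out 1 | prev ⊥ | push {}
  [3] u=2 | in ⊥ | out 4 | ==
  [4] u=3 | in 1 | out ⊤ | prev 7 | push {1}
  [5] u=1 | in ⊤ | out 1 | ==

Converged values:
  [0] ⊤
  [1] 1
  [2] 4
  [3] ⊤

5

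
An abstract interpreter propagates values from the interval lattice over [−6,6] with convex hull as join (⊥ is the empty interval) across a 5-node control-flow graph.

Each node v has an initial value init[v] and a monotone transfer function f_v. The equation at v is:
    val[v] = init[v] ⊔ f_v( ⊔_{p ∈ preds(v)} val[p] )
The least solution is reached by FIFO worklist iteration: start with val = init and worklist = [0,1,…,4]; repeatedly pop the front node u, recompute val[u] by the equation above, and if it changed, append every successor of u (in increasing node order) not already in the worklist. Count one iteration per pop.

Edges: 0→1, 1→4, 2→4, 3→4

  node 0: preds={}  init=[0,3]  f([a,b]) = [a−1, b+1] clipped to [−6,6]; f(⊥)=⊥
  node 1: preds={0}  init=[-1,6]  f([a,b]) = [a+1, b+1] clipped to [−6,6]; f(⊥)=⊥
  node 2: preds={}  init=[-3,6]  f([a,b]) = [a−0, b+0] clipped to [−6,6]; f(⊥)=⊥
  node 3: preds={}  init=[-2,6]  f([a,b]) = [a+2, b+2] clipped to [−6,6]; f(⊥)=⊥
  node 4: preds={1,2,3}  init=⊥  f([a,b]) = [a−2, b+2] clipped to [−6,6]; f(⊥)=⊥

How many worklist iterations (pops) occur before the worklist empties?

5

Iteration log — 5 steps:
  step 1. node 0  ⊔preds=⊥  new=[0,3]  stable
  step 2. node 1  ⊔preds=[0,3]  new=[-1,6]  stable
  step 3. node 2  ⊔preds=⊥  new=[-3,6]  stable
  step 4. node 3  ⊔preds=⊥  new=[-2,6]  stable
  step 5. node 4  ⊔preds=[-3,6]  new=[-5,6]  old=⊥  +wl: 

Least fixpoint reached:
  node 0: [0,3]
  node 1: [-1,6]
  node 2: [-3,6]
  node 3: [-2,6]
  node 4: [-5,6]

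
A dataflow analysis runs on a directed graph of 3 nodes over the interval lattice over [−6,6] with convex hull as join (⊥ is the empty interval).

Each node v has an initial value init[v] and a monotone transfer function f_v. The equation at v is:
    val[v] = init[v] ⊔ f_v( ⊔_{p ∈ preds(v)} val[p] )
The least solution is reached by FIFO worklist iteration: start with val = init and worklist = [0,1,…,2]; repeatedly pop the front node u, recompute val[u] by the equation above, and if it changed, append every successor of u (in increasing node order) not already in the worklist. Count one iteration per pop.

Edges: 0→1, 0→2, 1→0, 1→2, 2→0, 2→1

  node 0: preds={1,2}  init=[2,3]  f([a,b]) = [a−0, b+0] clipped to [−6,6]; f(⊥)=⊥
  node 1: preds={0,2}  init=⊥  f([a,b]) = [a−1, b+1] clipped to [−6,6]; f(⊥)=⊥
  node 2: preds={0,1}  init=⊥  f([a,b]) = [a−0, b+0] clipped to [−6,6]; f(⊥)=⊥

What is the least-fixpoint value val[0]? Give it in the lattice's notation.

Iteration log — 27 steps:
  step 1. node 0  ⊔preds=⊥  new=[2,3]  stable
  step 2. node 1  ⊔preds=[2,3]  new=[1,4]  old=⊥  +wl: 0
  step 3. node 2  ⊔preds=[1,4]  new=[1,4]  old=⊥  +wl: 1
  step 4. node 0  ⊔preds=[1,4]  new=[1,4]  old=[2,3]  +wl: 2
  step 5. node 1  ⊔preds=[1,4]  new=[0,5]  old=[1,4]  +wl: 0
  step 6. node 2  ⊔preds=[0,5]  new=[0,5]  old=[1,4]  +wl: 1
  step 7. node 0  ⊔preds=[0,5]  new=[0,5]  old=[1,4]  +wl: 2
  step 8. node 1  ⊔preds=[0,5]  new=[-1,6]  old=[0,5]  +wl: 0
  step 9. node 2  ⊔preds=[-1,6]  new=[-1,6]  old=[0,5]  +wl: 1
  step 10. node 0  ⊔preds=[-1,6]  new=[-1,6]  old=[0,5]  +wl: 2
  step 11. node 1  ⊔preds=[-1,6]  new=[-2,6]  old=[-1,6]  +wl: 0
  step 12. node 2  ⊔preds=[-2,6]  new=[-2,6]  old=[-1,6]  +wl: 1
  step 13. node 0  ⊔preds=[-2,6]  new=[-2,6]  old=[-1,6]  +wl: 2
  step 14. node 1  ⊔preds=[-2,6]  new=[-3,6]  old=[-2,6]  +wl: 0
  step 15. node 2  ⊔preds=[-3,6]  new=[-3,6]  old=[-2,6]  +wl: 1
  step 16. node 0  ⊔preds=[-3,6]  new=[-3,6]  old=[-2,6]  +wl: 2
  step 17. node 1  ⊔preds=[-3,6]  new=[-4,6]  old=[-3,6]  +wl: 0
  step 18. node 2  ⊔preds=[-4,6]  new=[-4,6]  old=[-3,6]  +wl: 1
  step 19. node 0  ⊔preds=[-4,6]  new=[-4,6]  old=[-3,6]  +wl: 2
  step 20. node 1  ⊔preds=[-4,6]  new=[-5,6]  old=[-4,6]  +wl: 0
  step 21. node 2  ⊔preds=[-5,6]  new=[-5,6]  old=[-4,6]  +wl: 1
  step 22. node 0  ⊔preds=[-5,6]  new=[-5,6]  old=[-4,6]  +wl: 2
  step 23. node 1  ⊔preds=[-5,6]  new=[-6,6]  old=[-5,6]  +wl: 0
  step 24. node 2  ⊔preds=[-6,6]  new=[-6,6]  old=[-5,6]  +wl: 1
  step 25. node 0  ⊔preds=[-6,6]  new=[-6,6]  old=[-5,6]  +wl: 2
  step 26. node 1  ⊔preds=[-6,6]  new=[-6,6]  stable
  step 27. node 2  ⊔preds=[-6,6]  new=[-6,6]  stable

Least fixpoint reached:
  node 0: [-6,6]
  node 1: [-6,6]
  node 2: [-6,6]

[-6,6]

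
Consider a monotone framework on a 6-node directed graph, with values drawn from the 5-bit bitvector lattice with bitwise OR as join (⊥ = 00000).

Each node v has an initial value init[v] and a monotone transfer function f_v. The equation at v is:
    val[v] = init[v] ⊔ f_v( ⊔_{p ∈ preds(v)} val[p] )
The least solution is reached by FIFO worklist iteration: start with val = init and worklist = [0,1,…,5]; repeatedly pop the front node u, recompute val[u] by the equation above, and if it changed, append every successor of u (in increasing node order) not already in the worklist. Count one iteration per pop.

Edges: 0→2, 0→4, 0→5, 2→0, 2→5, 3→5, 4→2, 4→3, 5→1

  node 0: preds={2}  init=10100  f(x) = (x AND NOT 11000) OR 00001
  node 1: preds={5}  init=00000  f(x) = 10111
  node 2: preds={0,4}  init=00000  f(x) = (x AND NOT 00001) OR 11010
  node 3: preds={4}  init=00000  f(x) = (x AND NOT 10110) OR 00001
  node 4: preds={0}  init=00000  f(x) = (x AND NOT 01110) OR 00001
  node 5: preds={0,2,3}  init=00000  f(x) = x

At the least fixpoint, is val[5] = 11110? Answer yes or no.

no

Iteration log — 12 steps:
  step 1. node 0  ⊔preds=00000  new=10101  old=10100  +wl: 
  step 2. node 1  ⊔preds=00000  new=10111  old=00000  +wl: 
  step 3. node 2  ⊔preds=10101  new=11110  old=00000  +wl: 0
  step 4. node 3  ⊔preds=00000  new=00001  old=00000  +wl: 
  step 5. node 4  ⊔preds=10101  new=10001  old=00000  +wl: 2,3
  step 6. node 5  ⊔preds=11111  new=11111  old=00000  +wl: 1
  step 7. node 0  ⊔preds=11110  new=10111  old=10101  +wl: 4,5
  step 8. node 2  ⊔preds=10111  new=11110  stable
  step 9. node 3  ⊔preds=10001  new=00001  stable
  step 10. node 1  ⊔preds=11111  new=10111  stable
  step 11. node 4  ⊔preds=10111  new=10001  stable
  step 12. node 5  ⊔preds=11111  new=11111  stable

Least fixpoint reached:
  node 0: 10111
  node 1: 10111
  node 2: 11110
  node 3: 00001
  node 4: 10001
  node 5: 11111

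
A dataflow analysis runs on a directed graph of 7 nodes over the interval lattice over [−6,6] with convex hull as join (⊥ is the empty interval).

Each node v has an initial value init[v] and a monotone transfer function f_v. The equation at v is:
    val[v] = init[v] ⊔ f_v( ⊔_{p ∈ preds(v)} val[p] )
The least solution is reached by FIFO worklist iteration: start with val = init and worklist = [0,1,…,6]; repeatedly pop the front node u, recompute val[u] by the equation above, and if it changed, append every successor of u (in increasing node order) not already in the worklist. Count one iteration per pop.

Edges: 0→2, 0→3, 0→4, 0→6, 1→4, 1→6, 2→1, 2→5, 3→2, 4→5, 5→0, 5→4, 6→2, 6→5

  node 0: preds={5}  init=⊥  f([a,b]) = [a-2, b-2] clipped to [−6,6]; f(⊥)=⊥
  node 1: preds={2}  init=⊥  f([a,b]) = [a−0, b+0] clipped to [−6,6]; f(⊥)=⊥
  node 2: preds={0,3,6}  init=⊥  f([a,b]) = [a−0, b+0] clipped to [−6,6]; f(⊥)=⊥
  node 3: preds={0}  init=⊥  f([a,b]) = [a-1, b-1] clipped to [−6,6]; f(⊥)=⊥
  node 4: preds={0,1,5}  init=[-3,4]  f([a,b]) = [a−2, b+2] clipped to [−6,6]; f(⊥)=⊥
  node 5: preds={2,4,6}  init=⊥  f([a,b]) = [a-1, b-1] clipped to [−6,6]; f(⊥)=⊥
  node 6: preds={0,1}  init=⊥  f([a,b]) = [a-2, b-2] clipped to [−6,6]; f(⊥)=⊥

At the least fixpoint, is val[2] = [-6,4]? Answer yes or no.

no

Iteration log — 33 steps:
  step 1. node 0  ⊔preds=⊥  new=⊥  stable
  step 2. node 1  ⊔preds=⊥  new=⊥  stable
  step 3. node 2  ⊔preds=⊥  new=⊥  stable
  step 4. node 3  ⊔preds=⊥  new=⊥  stable
  step 5. node 4  ⊔preds=⊥  new=[-3,4]  stable
  step 6. node 5  ⊔preds=[-3,4]  new=[-4,3]  old=⊥  +wl: 0,4
  step 7. node 6  ⊔preds=⊥  new=⊥  stable
  step 8. node 0  ⊔preds=[-4,3]  new=[-6,1]  old=⊥  +wl: 2,3,6
  step 9. node 4  ⊔preds=[-6,3]  new=[-6,5]  old=[-3,4]  +wl: 5
  step 10. node 2  ⊔preds=[-6,1]  new=[-6,1]  old=⊥  +wl: 1
  step 11. node 3  ⊔preds=[-6,1]  new=[-6,0]  old=⊥  +wl: 2
  step 12. node 6  ⊔preds=[-6,1]  new=[-6,-1]  old=⊥  +wl: 
  step 13. node 5  ⊔preds=[-6,5]  new=[-6,4]  old=[-4,3]  +wl: 0,4
  step 14. node 1  ⊔preds=[-6,1]  new=[-6,1]  old=⊥  +wl: 6
  step 15. node 2  ⊔preds=[-6,1]  new=[-6,1]  stable
  step 16. node 0  ⊔preds=[-6,4]  new=[-6,2]  old=[-6,1]  +wl: 2,3
  step 17. node 4  ⊔preds=[-6,4]  new=[-6,6]  old=[-6,5]  +wl: 5
  step 18. node 6  ⊔preds=[-6,2]  new=[-6,0]  old=[-6,-1]  +wl: 
  step 19. node 2  ⊔preds=[-6,2]  new=[-6,2]  old=[-6,1]  +wl: 1
  step 20. node 3  ⊔preds=[-6,2]  new=[-6,1]  old=[-6,0]  +wl: 2
  step 21. node 5  ⊔preds=[-6,6]  new=[-6,5]  old=[-6,4]  +wl: 0,4
  step 22. node 1  ⊔preds=[-6,2]  new=[-6,2]  old=[-6,1]  +wl: 6
  step 23. node 2  ⊔preds=[-6,2]  new=[-6,2]  stable
  step 24. node 0  ⊔preds=[-6,5]  new=[-6,3]  old=[-6,2]  +wl: 2,3
  step 25. node 4  ⊔preds=[-6,5]  new=[-6,6]  stable
  step 26. node 6  ⊔preds=[-6,3]  new=[-6,1]  old=[-6,0]  +wl: 5
  step 27. node 2  ⊔preds=[-6,3]  new=[-6,3]  old=[-6,2]  +wl: 1
  step 28. node 3  ⊔preds=[-6,3]  new=[-6,2]  old=[-6,1]  +wl: 2
  step 29. node 5  ⊔preds=[-6,6]  new=[-6,5]  stable
  step 30. node 1  ⊔preds=[-6,3]  new=[-6,3]  old=[-6,2]  +wl: 4,6
  step 31. node 2  ⊔preds=[-6,3]  new=[-6,3]  stable
  step 32. node 4  ⊔preds=[-6,5]  new=[-6,6]  stable
  step 33. node 6  ⊔preds=[-6,3]  new=[-6,1]  stable

Least fixpoint reached:
  node 0: [-6,3]
  node 1: [-6,3]
  node 2: [-6,3]
  node 3: [-6,2]
  node 4: [-6,6]
  node 5: [-6,5]
  node 6: [-6,1]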